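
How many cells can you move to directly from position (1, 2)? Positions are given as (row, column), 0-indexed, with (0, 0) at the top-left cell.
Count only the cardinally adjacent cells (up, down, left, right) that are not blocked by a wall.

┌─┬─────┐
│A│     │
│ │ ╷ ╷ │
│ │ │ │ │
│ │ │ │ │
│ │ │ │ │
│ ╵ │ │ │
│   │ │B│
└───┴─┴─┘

Checking passable neighbors of (1, 2):
Neighbors: (0, 2), (2, 2)
Count: 2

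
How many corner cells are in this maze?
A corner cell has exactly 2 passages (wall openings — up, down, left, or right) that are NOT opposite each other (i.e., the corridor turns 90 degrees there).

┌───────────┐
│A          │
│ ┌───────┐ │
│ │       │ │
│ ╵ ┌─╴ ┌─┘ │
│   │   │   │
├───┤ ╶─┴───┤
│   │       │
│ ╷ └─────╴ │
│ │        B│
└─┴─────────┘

Counting corner cells (2 non-opposite passages):
Total corners: 14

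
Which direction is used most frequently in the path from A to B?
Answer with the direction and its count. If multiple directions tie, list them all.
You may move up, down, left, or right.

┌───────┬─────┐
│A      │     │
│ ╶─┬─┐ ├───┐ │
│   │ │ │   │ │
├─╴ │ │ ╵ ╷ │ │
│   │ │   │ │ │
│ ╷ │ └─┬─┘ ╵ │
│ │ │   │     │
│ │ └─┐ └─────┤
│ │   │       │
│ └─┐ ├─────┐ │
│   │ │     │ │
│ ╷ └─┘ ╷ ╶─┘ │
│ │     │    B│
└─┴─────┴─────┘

Directions: down, right, down, left, down, down, down, right, down, right, right, up, right, down, right, right
Counts: {'down': 7, 'right': 7, 'left': 1, 'up': 1}
Most common: down and right (tied at 7 times each)

Solution:

┌───────┬─────┐
│A      │     │
│ ╶─┬─┐ ├───┐ │
│↳ ↓│ │ │   │ │
├─╴ │ │ ╵ ╷ │ │
│↓ ↲│ │   │ │ │
│ ╷ │ └─┬─┘ ╵ │
│↓│ │   │     │
│ │ └─┐ └─────┤
│↓│   │       │
│ └─┐ ├─────┐ │
│↳ ↓│ │↱ ↓  │ │
│ ╷ └─┘ ╷ ╶─┘ │
│ │↳ → ↑│↳ → B│
└─┴─────┴─────┘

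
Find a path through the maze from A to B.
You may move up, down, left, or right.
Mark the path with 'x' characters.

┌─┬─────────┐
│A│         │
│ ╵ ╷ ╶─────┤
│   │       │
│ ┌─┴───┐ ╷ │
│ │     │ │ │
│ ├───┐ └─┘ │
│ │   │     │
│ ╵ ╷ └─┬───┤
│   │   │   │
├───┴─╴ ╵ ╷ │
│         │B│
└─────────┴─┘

Finding the shortest path through the maze:
Path length: 14 steps
Directions: down → down → down → down → right → up → right → down → right → down → right → up → right → down

Solution:

┌─┬─────────┐
│A│         │
│ ╵ ╷ ╶─────┤
│x  │       │
│ ┌─┴───┐ ╷ │
│x│     │ │ │
│ ├───┐ └─┘ │
│x│x x│     │
│ ╵ ╷ └─┬───┤
│x x│x x│x x│
├───┴─╴ ╵ ╷ │
│      x x│B│
└─────────┴─┘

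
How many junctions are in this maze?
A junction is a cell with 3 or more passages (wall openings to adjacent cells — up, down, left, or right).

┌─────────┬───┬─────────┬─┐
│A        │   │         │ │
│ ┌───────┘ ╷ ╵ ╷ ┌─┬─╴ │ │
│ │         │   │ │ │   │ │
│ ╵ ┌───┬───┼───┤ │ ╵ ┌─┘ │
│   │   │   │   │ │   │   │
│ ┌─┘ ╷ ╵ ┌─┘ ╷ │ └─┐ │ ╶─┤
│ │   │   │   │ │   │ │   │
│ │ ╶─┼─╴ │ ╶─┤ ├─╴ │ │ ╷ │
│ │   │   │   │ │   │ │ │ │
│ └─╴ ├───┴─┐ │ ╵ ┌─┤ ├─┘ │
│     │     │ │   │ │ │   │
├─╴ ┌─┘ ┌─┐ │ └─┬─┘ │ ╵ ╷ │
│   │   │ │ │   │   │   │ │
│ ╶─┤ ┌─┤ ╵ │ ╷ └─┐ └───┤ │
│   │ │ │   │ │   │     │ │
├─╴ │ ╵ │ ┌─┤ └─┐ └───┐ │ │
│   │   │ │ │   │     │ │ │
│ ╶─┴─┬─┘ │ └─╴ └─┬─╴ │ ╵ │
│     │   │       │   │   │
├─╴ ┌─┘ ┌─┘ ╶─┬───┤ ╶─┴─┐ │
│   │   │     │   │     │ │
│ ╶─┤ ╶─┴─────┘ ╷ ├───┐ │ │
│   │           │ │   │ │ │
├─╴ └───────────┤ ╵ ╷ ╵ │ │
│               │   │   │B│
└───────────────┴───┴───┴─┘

Checking each cell for number of passages:

Junctions found (3+ passages):
  (0, 8): 3 passages
  (2, 0): 3 passages
  (2, 10): 3 passages
  (3, 4): 3 passages
  (3, 11): 3 passages
  (5, 1): 3 passages
  (5, 12): 3 passages
  (6, 6): 3 passages
  (6, 9): 3 passages
  (7, 4): 3 passages
  (9, 1): 3 passages
  (9, 5): 3 passages
  (9, 7): 3 passages
  (9, 12): 3 passages
  (10, 5): 3 passages
  (12, 1): 3 passages
Total junctions: 16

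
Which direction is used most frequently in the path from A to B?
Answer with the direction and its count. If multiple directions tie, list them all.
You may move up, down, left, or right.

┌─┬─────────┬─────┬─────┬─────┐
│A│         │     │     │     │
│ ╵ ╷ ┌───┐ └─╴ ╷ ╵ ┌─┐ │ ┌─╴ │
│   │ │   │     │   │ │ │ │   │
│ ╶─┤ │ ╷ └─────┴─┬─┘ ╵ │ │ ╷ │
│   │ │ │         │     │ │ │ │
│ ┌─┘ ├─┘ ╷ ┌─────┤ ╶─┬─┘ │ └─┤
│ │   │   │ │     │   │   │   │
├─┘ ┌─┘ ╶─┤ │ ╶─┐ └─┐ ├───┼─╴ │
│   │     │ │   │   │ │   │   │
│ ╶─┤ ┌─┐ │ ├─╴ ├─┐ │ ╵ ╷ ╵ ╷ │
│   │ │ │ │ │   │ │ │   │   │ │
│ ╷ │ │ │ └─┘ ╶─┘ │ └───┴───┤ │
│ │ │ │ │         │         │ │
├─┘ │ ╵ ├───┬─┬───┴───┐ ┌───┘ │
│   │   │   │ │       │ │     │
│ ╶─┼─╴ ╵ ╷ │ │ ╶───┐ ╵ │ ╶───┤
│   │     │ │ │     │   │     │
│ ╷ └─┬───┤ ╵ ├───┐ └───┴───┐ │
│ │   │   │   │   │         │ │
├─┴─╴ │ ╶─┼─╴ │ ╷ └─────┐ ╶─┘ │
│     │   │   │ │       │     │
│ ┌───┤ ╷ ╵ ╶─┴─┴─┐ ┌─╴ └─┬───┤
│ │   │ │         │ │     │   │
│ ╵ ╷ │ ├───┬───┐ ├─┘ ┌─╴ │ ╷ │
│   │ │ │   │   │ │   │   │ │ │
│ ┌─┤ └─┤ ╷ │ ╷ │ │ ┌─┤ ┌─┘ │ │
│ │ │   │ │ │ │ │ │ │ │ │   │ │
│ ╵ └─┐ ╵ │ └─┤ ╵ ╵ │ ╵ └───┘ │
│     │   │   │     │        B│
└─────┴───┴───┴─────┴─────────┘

Directions: down, right, up, right, right, right, right, down, right, right, up, right, down, right, up, right, right, down, down, left, left, down, right, down, down, right, up, right, down, right, up, right, down, down, down, left, left, down, right, right, down, down, left, left, up, left, left, left, up, left, left, up, right, right, right, down, right, up, up, left, left, up, up, left, up, left, left, down, right, down, left, down, left, left, up, up, left, left, down, down, down, right, down, right, up, right, down, down, right, down, left, down, right, right, right, down, down, down, right, up, up, right, up, right, right, down, left, down, down, right, right, right
Counts: {'down': 33, 'right': 37, 'up': 19, 'left': 23}
Most common: right (37 times)

Solution:

┌─┬─────────┬─────┬─────┬─────┐
│A│↱ → → → ↓│  ↱ ↓│↱ → ↓│     │
│ ╵ ╷ ┌───┐ └─╴ ╷ ╵ ┌─┐ │ ┌─╴ │
│↳ ↑│ │   │↳ → ↑│↳ ↑│ │↓│ │   │
│ ╶─┤ │ ╷ └─────┴─┬─┘ ╵ │ │ ╷ │
│   │ │ │         │↓ ← ↲│ │ │ │
│ ┌─┘ ├─┘ ╷ ┌─────┤ ╶─┬─┘ │ └─┤
│ │   │   │ │↓ ← ↰│↳ ↓│   │   │
├─┘ ┌─┘ ╶─┤ │ ╶─┐ └─┐ ├───┼─╴ │
│   │↓ ← ↰│ │↳ ↓│↑ ↰│↓│↱ ↓│↱ ↓│
│ ╶─┤ ┌─┐ │ ├─╴ ├─┐ │ ╵ ╷ ╵ ╷ │
│   │↓│ │↑│ │↓ ↲│ │↑│↳ ↑│↳ ↑│↓│
│ ╷ │ │ │ └─┘ ╶─┘ │ └───┴───┤ │
│ │ │↓│ │↑ ← ↲    │↑ ← ↰    │↓│
├─┘ │ ╵ ├───┬─┬───┴───┐ ┌───┘ │
│   │↳ ↓│↱ ↓│ │↱ → → ↓│↑│↓ ← ↲│
│ ╶─┼─╴ ╵ ╷ │ │ ╶───┐ ╵ │ ╶───┤
│   │  ↳ ↑│↓│ │↑ ← ↰│↳ ↑│↳ → ↓│
│ ╷ └─┬───┤ ╵ ├───┐ └───┴───┐ │
│ │   │   │↳ ↓│   │↑ ← ← ↰  │↓│
├─┴─╴ │ ╶─┼─╴ │ ╷ └─────┐ ╶─┘ │
│     │   │↓ ↲│ │       │↑ ← ↲│
│ ┌───┤ ╷ ╵ ╶─┴─┴─┐ ┌─╴ └─┬───┤
│ │   │ │  ↳ → → ↓│ │↱ → ↓│   │
│ ╵ ╷ │ ├───┬───┐ ├─┘ ┌─╴ │ ╷ │
│   │ │ │   │   │↓│↱ ↑│↓ ↲│ │ │
│ ┌─┤ └─┤ ╷ │ ╷ │ │ ┌─┤ ┌─┘ │ │
│ │ │   │ │ │ │ │↓│↑│ │↓│   │ │
│ ╵ └─┐ ╵ │ └─┤ ╵ ╵ │ ╵ └───┘ │
│     │   │   │  ↳ ↑│  ↳ → → B│
└─────┴───┴───┴─────┴─────────┘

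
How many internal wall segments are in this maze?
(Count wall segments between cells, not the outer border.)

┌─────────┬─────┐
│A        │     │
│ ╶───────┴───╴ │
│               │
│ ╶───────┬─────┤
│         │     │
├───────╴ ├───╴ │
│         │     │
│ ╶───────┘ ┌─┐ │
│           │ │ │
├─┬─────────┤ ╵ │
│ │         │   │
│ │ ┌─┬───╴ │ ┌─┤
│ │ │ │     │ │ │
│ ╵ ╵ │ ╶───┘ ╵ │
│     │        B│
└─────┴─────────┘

Counting internal wall segments:
Total internal walls: 49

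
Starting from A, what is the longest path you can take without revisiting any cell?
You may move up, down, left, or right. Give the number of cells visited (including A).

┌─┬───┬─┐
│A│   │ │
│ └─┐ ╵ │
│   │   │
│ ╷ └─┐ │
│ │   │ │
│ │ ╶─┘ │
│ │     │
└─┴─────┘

Finding longest simple path using DFS:
Start: (0, 0)
Longest path visits 12 cells
Path: A → down → right → down → down → right → right → up → up → left → up → left

Solution:

┌─┬───┬─┐
│A│B ↰│ │
│ └─┐ ╵ │
│↳ ↓│↑ ↰│
│ ╷ └─┐ │
│ │↓  │↑│
│ │ ╶─┘ │
│ │↳ → ↑│
└─┴─────┘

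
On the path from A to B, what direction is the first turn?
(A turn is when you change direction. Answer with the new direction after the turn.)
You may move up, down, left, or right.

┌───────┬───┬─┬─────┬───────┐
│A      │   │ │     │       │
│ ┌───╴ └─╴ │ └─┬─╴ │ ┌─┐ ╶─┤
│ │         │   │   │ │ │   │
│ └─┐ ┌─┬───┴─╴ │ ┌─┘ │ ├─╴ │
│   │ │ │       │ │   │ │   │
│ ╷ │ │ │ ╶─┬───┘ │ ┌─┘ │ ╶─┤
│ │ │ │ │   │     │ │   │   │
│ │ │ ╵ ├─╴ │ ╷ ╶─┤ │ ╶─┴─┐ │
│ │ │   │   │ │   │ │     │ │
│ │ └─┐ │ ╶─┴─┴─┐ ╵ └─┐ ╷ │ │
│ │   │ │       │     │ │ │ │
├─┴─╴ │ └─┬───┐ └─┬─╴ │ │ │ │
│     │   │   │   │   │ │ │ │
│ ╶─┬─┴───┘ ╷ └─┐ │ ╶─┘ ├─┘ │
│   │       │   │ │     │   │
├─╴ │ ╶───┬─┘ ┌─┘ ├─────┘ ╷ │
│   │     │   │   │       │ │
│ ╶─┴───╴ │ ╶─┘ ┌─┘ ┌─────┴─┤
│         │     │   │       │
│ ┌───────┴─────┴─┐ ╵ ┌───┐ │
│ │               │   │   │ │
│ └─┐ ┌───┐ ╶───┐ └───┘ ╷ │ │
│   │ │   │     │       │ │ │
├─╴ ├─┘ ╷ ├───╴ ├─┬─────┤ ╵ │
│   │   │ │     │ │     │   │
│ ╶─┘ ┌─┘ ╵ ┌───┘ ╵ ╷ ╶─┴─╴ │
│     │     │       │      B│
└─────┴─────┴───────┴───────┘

Directions: down, down, right, down, down, down, right, down, left, left, down, right, down, left, down, down, down, right, down, left, down, right, right, up, right, up, right, down, down, right, up, right, right, up, left, left, up, right, right, right, down, right, right, right, up, right, down, down, right, down
First turn direction: right

Solution:

┌───────┬───┬─┬─────┬───────┐
│A      │   │ │     │       │
│ ┌───╴ └─╴ │ └─┬─╴ │ ┌─┐ ╶─┤
│↓│         │   │   │ │ │   │
│ └─┐ ┌─┬───┴─╴ │ ┌─┘ │ ├─╴ │
│↳ ↓│ │ │       │ │   │ │   │
│ ╷ │ │ │ ╶─┬───┘ │ ┌─┘ │ ╶─┤
│ │↓│ │ │   │     │ │   │   │
│ │ │ ╵ ├─╴ │ ╷ ╶─┤ │ ╶─┴─┐ │
│ │↓│   │   │ │   │ │     │ │
│ │ └─┐ │ ╶─┴─┴─┐ ╵ └─┐ ╷ │ │
│ │↳ ↓│ │       │     │ │ │ │
├─┴─╴ │ └─┬───┐ └─┬─╴ │ │ │ │
│↓ ← ↲│   │   │   │   │ │ │ │
│ ╶─┬─┴───┘ ╷ └─┐ │ ╶─┘ ├─┘ │
│↳ ↓│       │   │ │     │   │
├─╴ │ ╶───┬─┘ ┌─┘ ├─────┘ ╷ │
│↓ ↲│     │   │   │       │ │
│ ╶─┴───╴ │ ╶─┘ ┌─┘ ┌─────┴─┤
│↓        │     │   │       │
│ ┌───────┴─────┴─┐ ╵ ┌───┐ │
│↓│        ↱ → → ↓│   │↱ ↓│ │
│ └─┐ ┌───┐ ╶───┐ └───┘ ╷ │ │
│↳ ↓│ │↱ ↓│↑ ← ↰│↳ → → ↑│↓│ │
├─╴ ├─┘ ╷ ├───╴ ├─┬─────┤ ╵ │
│↓ ↲│↱ ↑│↓│↱ → ↑│ │     │↳ ↓│
│ ╶─┘ ┌─┘ ╵ ┌───┘ ╵ ╷ ╶─┴─╴ │
│↳ → ↑│  ↳ ↑│       │      B│
└─────┴─────┴───────┴───────┘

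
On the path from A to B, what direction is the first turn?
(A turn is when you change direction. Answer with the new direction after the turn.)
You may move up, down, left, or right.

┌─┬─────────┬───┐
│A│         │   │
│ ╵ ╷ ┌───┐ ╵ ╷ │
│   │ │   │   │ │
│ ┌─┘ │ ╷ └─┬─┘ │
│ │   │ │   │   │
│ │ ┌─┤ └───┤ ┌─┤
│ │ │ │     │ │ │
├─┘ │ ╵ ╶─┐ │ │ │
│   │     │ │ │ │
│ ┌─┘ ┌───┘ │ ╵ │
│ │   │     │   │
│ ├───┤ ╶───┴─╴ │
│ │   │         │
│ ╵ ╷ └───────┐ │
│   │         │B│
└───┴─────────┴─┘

Directions: down, right, up, right, right, right, right, down, right, up, right, down, down, left, down, down, down, right, down, down
First turn direction: right

Solution:

┌─┬─────────┬───┐
│A│↱ → → → ↓│↱ ↓│
│ ╵ ╷ ┌───┐ ╵ ╷ │
│↳ ↑│ │   │↳ ↑│↓│
│ ┌─┘ │ ╷ └─┬─┘ │
│ │   │ │   │↓ ↲│
│ │ ┌─┤ └───┤ ┌─┤
│ │ │ │     │↓│ │
├─┘ │ ╵ ╶─┐ │ │ │
│   │     │ │↓│ │
│ ┌─┘ ┌───┘ │ ╵ │
│ │   │     │↳ ↓│
│ ├───┤ ╶───┴─╴ │
│ │   │        ↓│
│ ╵ ╷ └───────┐ │
│   │         │B│
└───┴─────────┴─┘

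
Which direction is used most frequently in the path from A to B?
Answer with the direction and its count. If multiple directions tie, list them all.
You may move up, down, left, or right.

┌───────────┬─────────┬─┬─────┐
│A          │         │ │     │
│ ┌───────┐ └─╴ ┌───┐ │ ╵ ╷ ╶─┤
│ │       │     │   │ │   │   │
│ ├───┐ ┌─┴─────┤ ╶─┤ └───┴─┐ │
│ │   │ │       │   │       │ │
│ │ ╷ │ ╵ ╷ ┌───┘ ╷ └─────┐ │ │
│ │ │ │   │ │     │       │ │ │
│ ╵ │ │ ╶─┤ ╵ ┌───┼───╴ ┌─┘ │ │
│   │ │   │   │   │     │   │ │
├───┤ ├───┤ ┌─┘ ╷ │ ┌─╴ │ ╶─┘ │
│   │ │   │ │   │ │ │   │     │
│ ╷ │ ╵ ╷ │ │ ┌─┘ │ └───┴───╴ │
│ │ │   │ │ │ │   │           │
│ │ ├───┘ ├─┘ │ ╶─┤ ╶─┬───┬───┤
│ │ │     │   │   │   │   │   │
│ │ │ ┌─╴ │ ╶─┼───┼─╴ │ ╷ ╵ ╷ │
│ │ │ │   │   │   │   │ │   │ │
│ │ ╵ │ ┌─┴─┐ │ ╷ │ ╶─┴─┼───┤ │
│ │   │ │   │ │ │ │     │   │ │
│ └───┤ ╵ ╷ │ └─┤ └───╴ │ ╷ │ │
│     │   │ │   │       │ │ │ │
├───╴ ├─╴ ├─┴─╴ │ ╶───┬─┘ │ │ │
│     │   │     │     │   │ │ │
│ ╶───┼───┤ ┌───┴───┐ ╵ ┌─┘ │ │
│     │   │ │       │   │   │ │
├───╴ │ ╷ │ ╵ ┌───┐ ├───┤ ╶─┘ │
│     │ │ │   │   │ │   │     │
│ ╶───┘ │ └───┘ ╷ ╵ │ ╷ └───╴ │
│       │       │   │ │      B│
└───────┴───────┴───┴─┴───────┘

Directions: right, right, right, right, right, down, right, right, up, right, right, right, down, down, right, right, right, down, down, left, down, right, right, down, left, left, left, left, left, down, right, down, left, down, right, right, down, left, left, left, down, right, right, down, right, up, right, up, up, right, down, down, down, left, down, right, right, down
Counts: {'right': 25, 'down': 18, 'up': 4, 'left': 11}
Most common: right (25 times)

Solution:

┌───────────┬─────────┬─┬─────┐
│A → → → → ↓│  ↱ → → ↓│ │     │
│ ┌───────┐ └─╴ ┌───┐ │ ╵ ╷ ╶─┤
│ │       │↳ → ↑│   │↓│   │   │
│ ├───┐ ┌─┴─────┤ ╶─┤ └───┴─┐ │
│ │   │ │       │   │↳ → → ↓│ │
│ │ ╷ │ ╵ ╷ ┌───┘ ╷ └─────┐ │ │
│ │ │ │   │ │     │       │↓│ │
│ ╵ │ │ ╶─┤ ╵ ┌───┼───╴ ┌─┘ │ │
│   │ │   │   │   │     │↓ ↲│ │
├───┤ ├───┤ ┌─┘ ╷ │ ┌─╴ │ ╶─┘ │
│   │ │   │ │   │ │ │   │↳ → ↓│
│ ╷ │ ╵ ╷ │ │ ┌─┘ │ └───┴───╴ │
│ │ │   │ │ │ │   │↓ ← ← ← ← ↲│
│ │ ├───┘ ├─┘ │ ╶─┤ ╶─┬───┬───┤
│ │ │     │   │   │↳ ↓│   │   │
│ │ │ ┌─╴ │ ╶─┼───┼─╴ │ ╷ ╵ ╷ │
│ │ │ │   │   │   │↓ ↲│ │   │ │
│ │ ╵ │ ┌─┴─┐ │ ╷ │ ╶─┴─┼───┤ │
│ │   │ │   │ │ │ │↳ → ↓│↱ ↓│ │
│ └───┤ ╵ ╷ │ └─┤ └───╴ │ ╷ │ │
│     │   │ │   │↓ ← ← ↲│↑│↓│ │
├───╴ ├─╴ ├─┴─╴ │ ╶───┬─┘ │ │ │
│     │   │     │↳ → ↓│↱ ↑│↓│ │
│ ╶───┼───┤ ┌───┴───┐ ╵ ┌─┘ │ │
│     │   │ │       │↳ ↑│↓ ↲│ │
├───╴ │ ╷ │ ╵ ┌───┐ ├───┤ ╶─┘ │
│     │ │ │   │   │ │   │↳ → ↓│
│ ╶───┘ │ └───┘ ╷ ╵ │ ╷ └───╴ │
│       │       │   │ │      B│
└───────┴───────┴───┴─┴───────┘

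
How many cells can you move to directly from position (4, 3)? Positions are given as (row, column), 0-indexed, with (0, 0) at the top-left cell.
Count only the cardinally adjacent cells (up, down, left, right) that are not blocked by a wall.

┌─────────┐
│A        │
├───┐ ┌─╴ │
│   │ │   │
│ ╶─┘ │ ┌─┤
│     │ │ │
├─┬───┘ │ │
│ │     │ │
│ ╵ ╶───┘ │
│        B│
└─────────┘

Checking passable neighbors of (4, 3):
Neighbors: (4, 2), (4, 4)
Count: 2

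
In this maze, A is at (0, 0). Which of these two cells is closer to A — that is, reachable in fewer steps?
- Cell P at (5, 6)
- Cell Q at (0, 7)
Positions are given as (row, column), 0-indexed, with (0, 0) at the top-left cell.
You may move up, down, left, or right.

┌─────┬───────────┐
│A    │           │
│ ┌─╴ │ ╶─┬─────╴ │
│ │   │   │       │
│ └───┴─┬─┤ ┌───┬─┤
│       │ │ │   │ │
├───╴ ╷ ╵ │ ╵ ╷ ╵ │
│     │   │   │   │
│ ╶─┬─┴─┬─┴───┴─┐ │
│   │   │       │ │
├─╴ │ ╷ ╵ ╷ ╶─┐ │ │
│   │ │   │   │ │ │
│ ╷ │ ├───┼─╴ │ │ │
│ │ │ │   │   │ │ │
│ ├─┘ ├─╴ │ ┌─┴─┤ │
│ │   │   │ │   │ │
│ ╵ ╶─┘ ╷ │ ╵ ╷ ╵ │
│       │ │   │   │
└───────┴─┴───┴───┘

Shortest path A → P at (5, 6): 27 steps
Shortest path A → Q at (0, 7): 53 steps

P is closer (27 steps vs 53 steps).

Path to P:

┌─────┬───────────┐
│A    │           │
│ ┌─╴ │ ╶─┬─────╴ │
│↓│   │   │       │
│ └───┴─┬─┤ ┌───┬─┤
│↳ → ↓  │ │ │   │ │
├───╴ ╷ ╵ │ ╵ ╷ ╵ │
│↓ ← ↲│   │   │   │
│ ╶─┬─┴─┬─┴───┴─┐ │
│↳ ↓│↱ ↓│↱ ↓    │ │
├─╴ │ ╷ ╵ ╷ ╶─┐ │ │
│↓ ↲│↑│↳ ↑│↳ P│ │ │
│ ╷ │ ├───┼─╴ │ │ │
│↓│ │↑│   │   │ │ │
│ ├─┘ ├─╴ │ ┌─┴─┤ │
│↓│↱ ↑│   │ │   │ │
│ ╵ ╶─┘ ╷ │ ╵ ╷ ╵ │
│↳ ↑    │ │   │   │
└───────┴─┴───┴───┘

Path to Q:

┌─────┬───────────┐
│A    │        Q ↰│
│ ┌─╴ │ ╶─┬─────╴ │
│↓│   │   │↱ → → ↑│
│ └───┴─┬─┤ ┌───┬─┤
│↳ → ↓  │ │↑│↓ ↰│ │
├───╴ ╷ ╵ │ ╵ ╷ ╵ │
│↓ ← ↲│   │↑ ↲│↑ ↰│
│ ╶─┬─┴─┬─┴───┴─┐ │
│↳ ↓│↱ ↓│↱ ↓    │↑│
├─╴ │ ╷ ╵ ╷ ╶─┐ │ │
│↓ ↲│↑│↳ ↑│↳ ↓│ │↑│
│ ╷ │ ├───┼─╴ │ │ │
│↓│ │↑│   │↓ ↲│ │↑│
│ ├─┘ ├─╴ │ ┌─┴─┤ │
│↓│↱ ↑│   │↓│↱ ↓│↑│
│ ╵ ╶─┘ ╷ │ ╵ ╷ ╵ │
│↳ ↑    │ │↳ ↑│↳ ↑│
└───────┴─┴───┴───┘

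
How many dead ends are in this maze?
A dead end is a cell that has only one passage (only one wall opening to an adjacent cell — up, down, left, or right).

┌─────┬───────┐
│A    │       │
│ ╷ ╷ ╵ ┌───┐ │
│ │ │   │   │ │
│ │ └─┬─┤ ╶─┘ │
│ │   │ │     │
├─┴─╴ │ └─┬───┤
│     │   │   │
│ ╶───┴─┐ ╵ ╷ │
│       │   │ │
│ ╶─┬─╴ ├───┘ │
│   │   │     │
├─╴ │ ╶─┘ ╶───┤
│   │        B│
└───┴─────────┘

Checking each cell for number of passages:

Dead ends found at positions:
  (1, 5)
  (2, 0)
  (2, 3)
  (6, 0)
  (6, 6)
Total dead ends: 5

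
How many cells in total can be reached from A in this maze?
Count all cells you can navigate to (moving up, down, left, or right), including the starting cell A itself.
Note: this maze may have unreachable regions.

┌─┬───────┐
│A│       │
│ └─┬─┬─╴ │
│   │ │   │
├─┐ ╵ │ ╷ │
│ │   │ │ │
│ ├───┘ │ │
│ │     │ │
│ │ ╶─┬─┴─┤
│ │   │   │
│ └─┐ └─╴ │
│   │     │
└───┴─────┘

Using BFS/flood-fill to find all reachable cells from A:
Maze size: 6 × 5 = 30 total cells
24 cell(s) are walled off and cannot be reached from A.
Reachable cells: 6

Reachable region (· marks reachable cells):

┌─┬───────┐
│A│       │
│ └─┬─┬─╴ │
│· ·│·│   │
├─┐ ╵ │ ╷ │
│ │· ·│ │ │
│ ├───┘ │ │
│ │     │ │
│ │ ╶─┬─┴─┤
│ │   │   │
│ └─┐ └─╴ │
│   │     │
└───┴─────┘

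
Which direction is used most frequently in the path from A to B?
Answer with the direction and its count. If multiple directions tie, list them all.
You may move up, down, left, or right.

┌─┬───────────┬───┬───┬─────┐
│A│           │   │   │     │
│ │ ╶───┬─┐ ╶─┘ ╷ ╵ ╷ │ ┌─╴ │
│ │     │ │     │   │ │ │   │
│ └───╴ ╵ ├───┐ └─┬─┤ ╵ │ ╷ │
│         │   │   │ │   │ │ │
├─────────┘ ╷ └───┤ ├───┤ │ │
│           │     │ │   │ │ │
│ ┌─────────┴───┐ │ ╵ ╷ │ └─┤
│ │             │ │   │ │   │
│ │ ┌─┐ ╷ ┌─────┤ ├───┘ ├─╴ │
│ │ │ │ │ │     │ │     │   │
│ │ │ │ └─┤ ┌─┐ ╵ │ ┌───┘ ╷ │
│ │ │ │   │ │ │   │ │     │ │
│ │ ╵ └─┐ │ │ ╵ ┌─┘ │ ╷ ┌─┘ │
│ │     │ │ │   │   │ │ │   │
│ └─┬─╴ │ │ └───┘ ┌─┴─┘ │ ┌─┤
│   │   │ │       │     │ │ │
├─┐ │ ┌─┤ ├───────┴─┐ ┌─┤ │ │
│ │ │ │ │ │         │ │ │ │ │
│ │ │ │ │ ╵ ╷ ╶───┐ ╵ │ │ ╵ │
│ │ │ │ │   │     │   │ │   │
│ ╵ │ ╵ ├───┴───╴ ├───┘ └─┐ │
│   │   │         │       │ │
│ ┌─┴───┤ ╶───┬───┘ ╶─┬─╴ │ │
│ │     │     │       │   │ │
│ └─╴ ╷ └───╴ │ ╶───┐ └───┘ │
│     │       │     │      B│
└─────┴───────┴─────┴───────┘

Directions: down, down, right, right, right, up, left, left, up, right, right, right, right, down, right, right, up, right, down, right, up, right, down, down, right, up, up, right, right, down, left, down, down, down, right, down, down, down, left, down, down, down, right, down, down, down
Counts: {'down': 19, 'right': 17, 'up': 6, 'left': 4}
Most common: down (19 times)

Solution:

┌─┬───────────┬───┬───┬─────┐
│A│↱ → → → ↓  │↱ ↓│↱ ↓│↱ → ↓│
│ │ ╶───┬─┐ ╶─┘ ╷ ╵ ╷ │ ┌─╴ │
│↓│↑ ← ↰│ │↳ → ↑│↳ ↑│↓│↑│↓ ↲│
│ └───╴ ╵ ├───┐ └─┬─┤ ╵ │ ╷ │
│↳ → → ↑  │   │   │ │↳ ↑│↓│ │
├─────────┘ ╷ └───┤ ├───┤ │ │
│           │     │ │   │↓│ │
│ ┌─────────┴───┐ │ ╵ ╷ │ └─┤
│ │             │ │   │ │↳ ↓│
│ │ ┌─┐ ╷ ┌─────┤ ├───┘ ├─╴ │
│ │ │ │ │ │     │ │     │  ↓│
│ │ │ │ └─┤ ┌─┐ ╵ │ ┌───┘ ╷ │
│ │ │ │   │ │ │   │ │     │↓│
│ │ ╵ └─┐ │ │ ╵ ┌─┘ │ ╷ ┌─┘ │
│ │     │ │ │   │   │ │ │↓ ↲│
│ └─┬─╴ │ │ └───┘ ┌─┴─┘ │ ┌─┤
│   │   │ │       │     │↓│ │
├─┐ │ ┌─┤ ├───────┴─┐ ┌─┤ │ │
│ │ │ │ │ │         │ │ │↓│ │
│ │ │ │ │ ╵ ╷ ╶───┐ ╵ │ │ ╵ │
│ │ │ │ │   │     │   │ │↳ ↓│
│ ╵ │ ╵ ├───┴───╴ ├───┘ └─┐ │
│   │   │         │       │↓│
│ ┌─┴───┤ ╶───┬───┘ ╶─┬─╴ │ │
│ │     │     │       │   │↓│
│ └─╴ ╷ └───╴ │ ╶───┐ └───┘ │
│     │       │     │      B│
└─────┴───────┴─────┴───────┘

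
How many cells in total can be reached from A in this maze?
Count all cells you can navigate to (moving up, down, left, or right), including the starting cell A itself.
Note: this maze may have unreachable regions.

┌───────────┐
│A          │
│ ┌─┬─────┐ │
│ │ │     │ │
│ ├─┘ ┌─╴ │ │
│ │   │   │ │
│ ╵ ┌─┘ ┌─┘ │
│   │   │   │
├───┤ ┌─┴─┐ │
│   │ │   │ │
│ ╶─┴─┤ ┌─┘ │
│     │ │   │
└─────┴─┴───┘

Using BFS/flood-fill to find all reachable cells from A:
Maze size: 6 × 6 = 36 total cells
9 cell(s) are walled off and cannot be reached from A.
Reachable cells: 27

Reachable region (· marks reachable cells):

┌───────────┐
│A · · · · ·│
│ ┌─┬─────┐ │
│·│ │· · ·│·│
│ ├─┘ ┌─╴ │ │
│·│· ·│· ·│·│
│ ╵ ┌─┘ ┌─┘ │
│· ·│· ·│· ·│
├───┤ ┌─┴─┐ │
│   │·│   │·│
│ ╶─┴─┤ ┌─┘ │
│     │ │· ·│
└─────┴─┴───┘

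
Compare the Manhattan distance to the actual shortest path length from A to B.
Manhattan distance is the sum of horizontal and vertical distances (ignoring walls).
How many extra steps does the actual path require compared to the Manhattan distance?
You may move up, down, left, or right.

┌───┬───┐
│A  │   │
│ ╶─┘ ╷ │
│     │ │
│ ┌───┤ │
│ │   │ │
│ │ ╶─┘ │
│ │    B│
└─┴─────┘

Manhattan distance: |3 - 0| + |3 - 0| = 6
Actual path length: 8
Extra steps: 8 - 6 = 2

Solution:

┌───┬───┐
│A  │↱ ↓│
│ ╶─┘ ╷ │
│↳ → ↑│↓│
│ ┌───┤ │
│ │   │↓│
│ │ ╶─┘ │
│ │    B│
└─┴─────┘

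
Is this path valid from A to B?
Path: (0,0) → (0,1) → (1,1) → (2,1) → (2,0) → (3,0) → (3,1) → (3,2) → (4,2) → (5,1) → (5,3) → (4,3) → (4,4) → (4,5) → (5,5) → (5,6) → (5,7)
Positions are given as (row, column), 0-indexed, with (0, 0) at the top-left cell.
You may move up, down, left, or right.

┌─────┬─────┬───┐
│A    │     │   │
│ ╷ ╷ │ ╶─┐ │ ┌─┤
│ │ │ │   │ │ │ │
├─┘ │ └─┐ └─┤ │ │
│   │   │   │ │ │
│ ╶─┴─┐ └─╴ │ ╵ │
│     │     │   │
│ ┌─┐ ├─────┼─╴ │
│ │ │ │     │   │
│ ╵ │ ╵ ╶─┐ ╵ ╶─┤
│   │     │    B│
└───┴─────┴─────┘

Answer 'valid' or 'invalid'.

Checking path validity:
Result: Invalid move at step 9: cannot move from (4, 2) to (5, 1).

invalid

Correct solution:

┌─────┬─────┬───┐
│A ↓  │     │   │
│ ╷ ╷ │ ╶─┐ │ ┌─┤
│ │↓│ │   │ │ │ │
├─┘ │ └─┐ └─┤ │ │
│↓ ↲│   │   │ │ │
│ ╶─┴─┐ └─╴ │ ╵ │
│↳ → ↓│     │   │
│ ┌─┐ ├─────┼─╴ │
│ │ │↓│↱ → ↓│   │
│ ╵ │ ╵ ╶─┐ ╵ ╶─┤
│   │↳ ↑  │↳ → B│
└───┴─────┴─────┘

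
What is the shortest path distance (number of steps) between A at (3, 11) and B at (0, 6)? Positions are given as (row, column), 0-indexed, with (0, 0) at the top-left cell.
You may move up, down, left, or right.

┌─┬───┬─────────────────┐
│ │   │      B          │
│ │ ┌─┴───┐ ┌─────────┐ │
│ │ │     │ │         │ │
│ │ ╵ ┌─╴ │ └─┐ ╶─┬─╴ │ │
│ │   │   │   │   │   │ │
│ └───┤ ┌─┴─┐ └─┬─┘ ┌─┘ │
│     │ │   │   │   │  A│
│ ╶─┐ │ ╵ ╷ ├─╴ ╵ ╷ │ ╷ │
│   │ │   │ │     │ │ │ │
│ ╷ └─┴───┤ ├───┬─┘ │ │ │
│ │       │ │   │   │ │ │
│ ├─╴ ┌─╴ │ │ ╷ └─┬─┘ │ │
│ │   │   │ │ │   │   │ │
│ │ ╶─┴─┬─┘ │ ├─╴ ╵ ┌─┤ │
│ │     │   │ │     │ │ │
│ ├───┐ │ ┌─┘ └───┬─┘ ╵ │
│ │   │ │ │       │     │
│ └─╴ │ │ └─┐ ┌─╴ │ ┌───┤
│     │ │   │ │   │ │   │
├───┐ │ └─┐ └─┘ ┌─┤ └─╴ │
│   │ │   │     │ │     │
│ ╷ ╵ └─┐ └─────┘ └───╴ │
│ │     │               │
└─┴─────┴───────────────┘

Finding path from (3, 11) to (0, 6):
Path: (3,11) → (2,11) → (1,11) → (0,11) → (0,10) → (0,9) → (0,8) → (0,7) → (0,6)
Distance: 8 steps

Solution:

┌─┬───┬─────────────────┐
│ │   │      B ← ← ← ← ↰│
│ │ ┌─┴───┐ ┌─────────┐ │
│ │ │     │ │         │↑│
│ │ ╵ ┌─╴ │ └─┐ ╶─┬─╴ │ │
│ │   │   │   │   │   │↑│
│ └───┤ ┌─┴─┐ └─┬─┘ ┌─┘ │
│     │ │   │   │   │  A│
│ ╶─┐ │ ╵ ╷ ├─╴ ╵ ╷ │ ╷ │
│   │ │   │ │     │ │ │ │
│ ╷ └─┴───┤ ├───┬─┘ │ │ │
│ │       │ │   │   │ │ │
│ ├─╴ ┌─╴ │ │ ╷ └─┬─┘ │ │
│ │   │   │ │ │   │   │ │
│ │ ╶─┴─┬─┘ │ ├─╴ ╵ ┌─┤ │
│ │     │   │ │     │ │ │
│ ├───┐ │ ┌─┘ └───┬─┘ ╵ │
│ │   │ │ │       │     │
│ └─╴ │ │ └─┐ ┌─╴ │ ┌───┤
│     │ │   │ │   │ │   │
├───┐ │ └─┐ └─┘ ┌─┤ └─╴ │
│   │ │   │     │ │     │
│ ╷ ╵ └─┐ └─────┘ └───╴ │
│ │     │               │
└─┴─────┴───────────────┘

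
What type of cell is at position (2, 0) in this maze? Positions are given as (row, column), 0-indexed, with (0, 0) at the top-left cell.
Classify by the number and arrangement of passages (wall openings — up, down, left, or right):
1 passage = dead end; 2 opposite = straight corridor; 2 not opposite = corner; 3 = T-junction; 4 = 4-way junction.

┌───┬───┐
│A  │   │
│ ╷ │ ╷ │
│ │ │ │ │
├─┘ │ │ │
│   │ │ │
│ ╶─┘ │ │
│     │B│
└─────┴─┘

Checking cell at (2, 0):
Number of passages: 2
Cell type: corner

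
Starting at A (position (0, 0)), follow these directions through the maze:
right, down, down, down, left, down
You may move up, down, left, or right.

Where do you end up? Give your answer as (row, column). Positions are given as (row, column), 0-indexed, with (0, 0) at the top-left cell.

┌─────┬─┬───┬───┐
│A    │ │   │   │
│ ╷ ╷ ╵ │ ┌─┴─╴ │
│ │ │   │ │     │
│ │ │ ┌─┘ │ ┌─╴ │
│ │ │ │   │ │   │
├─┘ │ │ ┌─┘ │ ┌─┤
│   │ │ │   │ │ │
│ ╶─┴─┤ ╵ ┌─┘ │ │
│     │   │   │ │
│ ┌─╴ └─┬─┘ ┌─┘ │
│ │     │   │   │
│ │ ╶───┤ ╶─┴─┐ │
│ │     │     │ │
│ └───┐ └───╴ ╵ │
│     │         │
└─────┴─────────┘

Following directions step by step:
Start: (0, 0)
  right: (0, 0) → (0, 1)
  down: (0, 1) → (1, 1)
  down: (1, 1) → (2, 1)
  down: (2, 1) → (3, 1)
  left: (3, 1) → (3, 0)
  down: (3, 0) → (4, 0)
Final position: (4, 0)

Path taken:

┌─────┬─┬───┬───┐
│A ↓  │ │   │   │
│ ╷ ╷ ╵ │ ┌─┴─╴ │
│ │↓│   │ │     │
│ │ │ ┌─┘ │ ┌─╴ │
│ │↓│ │   │ │   │
├─┘ │ │ ┌─┘ │ ┌─┤
│↓ ↲│ │ │   │ │ │
│ ╶─┴─┤ ╵ ┌─┘ │ │
│B    │   │   │ │
│ ┌─╴ └─┬─┘ ┌─┘ │
│ │     │   │   │
│ │ ╶───┤ ╶─┴─┐ │
│ │     │     │ │
│ └───┐ └───╴ ╵ │
│     │         │
└─────┴─────────┘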